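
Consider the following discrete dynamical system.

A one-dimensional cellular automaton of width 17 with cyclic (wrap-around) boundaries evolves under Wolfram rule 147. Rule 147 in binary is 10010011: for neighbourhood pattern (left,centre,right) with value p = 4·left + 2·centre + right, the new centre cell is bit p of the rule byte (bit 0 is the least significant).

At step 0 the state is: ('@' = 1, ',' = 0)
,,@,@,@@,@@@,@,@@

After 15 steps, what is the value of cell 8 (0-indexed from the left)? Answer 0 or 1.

1

step 0: ,,@,@,@@,@@@,@,@@
step 1: @@,,,,,,,,@,,,,,,
step 2: ,,@@@@@@@@,@@@@@@
step 3: @@,@@@@@@,,,@@@@,
step 4: ,,,,@@@@,@@@,@@,,
step 5: @@@@,@@,,,@,,,,@@
step 6: @@@,,,,@@@,@@@@,@
step 7: @@,@@@@,@,,,@@,,,
step 8: ,,,,@@,,,@@@,,@@@
step 9: @@@@,,@@@,@,@@,@,
step 10: ,@@,@@,@,,,,,,,,,
step 11: @,,,,,,,@@@@@@@@@
step 12: ,@@@@@@@,@@@@@@@@
step 13: ,,@@@@@,,,@@@@@@,
step 14: @@,@@@,@@@,@@@@,@
step 15: @,,,@,,,@,,,@@,,,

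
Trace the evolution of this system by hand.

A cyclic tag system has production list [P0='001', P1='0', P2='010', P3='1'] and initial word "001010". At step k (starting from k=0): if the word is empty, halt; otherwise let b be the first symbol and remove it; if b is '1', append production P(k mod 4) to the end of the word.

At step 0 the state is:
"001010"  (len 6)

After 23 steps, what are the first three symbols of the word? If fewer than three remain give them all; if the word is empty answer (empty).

t=0: "001010"  (len 6)
t=1: "01010"  (len 5)
t=2: "1010"  (len 4)
t=3: "010010"  (len 6)
t=4: "10010"  (len 5)
t=5: "0010001"  (len 7)
t=6: "010001"  (len 6)
t=7: "10001"  (len 5)
t=8: "00011"  (len 5)
t=9: "0011"  (len 4)
t=10: "011"  (len 3)
t=11: "11"  (len 2)
t=12: "11"  (len 2)
t=13: "1001"  (len 4)
t=14: "0010"  (len 4)
t=15: "010"  (len 3)
t=16: "10"  (len 2)
t=17: "0001"  (len 4)
t=18: "001"  (len 3)
t=19: "01"  (len 2)
t=20: "1"  (len 1)
t=21: "001"  (len 3)
t=22: "01"  (len 2)
t=23: "1"  (len 1)

1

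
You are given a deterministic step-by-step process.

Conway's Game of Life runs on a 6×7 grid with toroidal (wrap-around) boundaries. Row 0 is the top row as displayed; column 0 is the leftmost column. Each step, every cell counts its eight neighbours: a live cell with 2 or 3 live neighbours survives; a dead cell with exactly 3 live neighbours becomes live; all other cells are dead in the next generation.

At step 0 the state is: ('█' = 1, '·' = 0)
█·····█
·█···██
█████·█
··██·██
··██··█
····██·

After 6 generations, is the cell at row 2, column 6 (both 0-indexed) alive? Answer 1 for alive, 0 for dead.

0

t=0: █·····█
·█···██
█████·█
··██·██
··██··█
····██·
t=1: █···█··
···██··
·······
·······
··█···█
█··███·
t=2: ······█
···██··
·······
·······
···████
██·███·
t=3: █·█···█
·······
·······
····██·
█·██··█
█·██···
t=4: █·██··█
·······
·······
···████
█·█··██
·······
t=5: ·······
·······
····██·
█··██··
█··█···
··██·█·
t=6: ·······
·······
···███·
···█·██
·█····█
··███··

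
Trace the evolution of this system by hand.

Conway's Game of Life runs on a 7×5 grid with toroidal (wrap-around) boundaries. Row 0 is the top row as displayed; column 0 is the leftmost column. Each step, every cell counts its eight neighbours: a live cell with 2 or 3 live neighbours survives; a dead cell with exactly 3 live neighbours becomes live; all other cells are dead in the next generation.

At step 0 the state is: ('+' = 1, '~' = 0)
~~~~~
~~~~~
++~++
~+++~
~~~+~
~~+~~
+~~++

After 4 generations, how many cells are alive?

9

step 0: ~~~~~
~~~~~
++~++
~+++~
~~~+~
~~+~~
+~~++
step 1: ~~~~+
+~~~+
++~++
~+~~~
~+~+~
~~+~~
~~~++
step 2: ~~~~~
~+~~~
~+++~
~+~+~
~+~~~
~~+~+
~~~++
step 3: ~~~~~
~+~~~
++~+~
++~+~
++~+~
+~+~+
~~~++
step 4: ~~~~~
+++~~
~~~~~
~~~+~
~~~+~
~~+~~
+~~++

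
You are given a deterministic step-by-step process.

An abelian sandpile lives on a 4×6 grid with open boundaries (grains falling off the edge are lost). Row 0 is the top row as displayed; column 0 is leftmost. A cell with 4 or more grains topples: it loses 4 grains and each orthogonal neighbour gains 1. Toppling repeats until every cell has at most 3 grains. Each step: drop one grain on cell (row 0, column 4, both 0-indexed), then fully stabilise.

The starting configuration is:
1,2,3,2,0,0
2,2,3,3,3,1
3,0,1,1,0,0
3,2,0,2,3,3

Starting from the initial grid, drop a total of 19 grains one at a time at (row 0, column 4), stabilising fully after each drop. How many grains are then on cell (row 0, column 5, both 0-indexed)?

step 0: 1,2,3,2,0,0
2,2,3,3,3,1
3,0,1,1,0,0
3,2,0,2,3,3
step 1: 1,2,3,2,1,0
2,2,3,3,3,1
3,0,1,1,0,0
3,2,0,2,3,3
step 2: 1,2,3,2,2,0
2,2,3,3,3,1
3,0,1,1,0,0
3,2,0,2,3,3
step 3: 1,2,3,2,3,0
2,2,3,3,3,1
3,0,1,1,0,0
3,2,0,2,3,3
step 4: 1,3,1,1,2,1
2,3,1,2,1,2
3,0,2,2,1,0
3,2,0,2,3,3
step 5: 1,3,1,1,3,1
2,3,1,2,1,2
3,0,2,2,1,0
3,2,0,2,3,3
step 6: 1,3,1,2,0,2
2,3,1,2,2,2
3,0,2,2,1,0
3,2,0,2,3,3
step 7: 1,3,1,2,1,2
2,3,1,2,2,2
3,0,2,2,1,0
3,2,0,2,3,3
step 8: 1,3,1,2,2,2
2,3,1,2,2,2
3,0,2,2,1,0
3,2,0,2,3,3
step 9: 1,3,1,2,3,2
2,3,1,2,2,2
3,0,2,2,1,0
3,2,0,2,3,3
step 10: 1,3,1,3,0,3
2,3,1,2,3,2
3,0,2,2,1,0
3,2,0,2,3,3
step 11: 1,3,1,3,1,3
2,3,1,2,3,2
3,0,2,2,1,0
3,2,0,2,3,3
step 12: 1,3,1,3,2,3
2,3,1,2,3,2
3,0,2,2,1,0
3,2,0,2,3,3
step 13: 1,3,1,3,3,3
2,3,1,2,3,2
3,0,2,2,1,0
3,2,0,2,3,3
step 14: 1,3,2,1,3,1
2,3,2,0,2,0
3,0,2,3,2,1
3,2,0,2,3,3
step 15: 1,3,2,2,0,2
2,3,2,0,3,0
3,0,2,3,2,1
3,2,0,2,3,3
step 16: 1,3,2,2,1,2
2,3,2,0,3,0
3,0,2,3,2,1
3,2,0,2,3,3
step 17: 1,3,2,2,2,2
2,3,2,0,3,0
3,0,2,3,2,1
3,2,0,2,3,3
step 18: 1,3,2,2,3,2
2,3,2,0,3,0
3,0,2,3,2,1
3,2,0,2,3,3
step 19: 1,3,2,3,1,3
2,3,2,1,0,1
3,0,2,3,3,1
3,2,0,2,3,3

3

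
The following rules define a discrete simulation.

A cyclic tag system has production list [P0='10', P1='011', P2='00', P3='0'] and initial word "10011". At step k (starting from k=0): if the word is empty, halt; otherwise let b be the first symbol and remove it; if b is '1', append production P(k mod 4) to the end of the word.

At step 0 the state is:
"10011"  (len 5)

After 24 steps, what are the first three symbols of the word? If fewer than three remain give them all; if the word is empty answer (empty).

100

k=0  "10011"  (len 5)
k=1  "001110"  (len 6)
k=2  "01110"  (len 5)
k=3  "1110"  (len 4)
k=4  "1100"  (len 4)
k=5  "10010"  (len 5)
k=6  "0010011"  (len 7)
k=7  "010011"  (len 6)
k=8  "10011"  (len 5)
k=9  "001110"  (len 6)
k=10  "01110"  (len 5)
k=11  "1110"  (len 4)
k=12  "1100"  (len 4)
k=13  "10010"  (len 5)
k=14  "0010011"  (len 7)
k=15  "010011"  (len 6)
k=16  "10011"  (len 5)
k=17  "001110"  (len 6)
k=18  "01110"  (len 5)
k=19  "1110"  (len 4)
k=20  "1100"  (len 4)
k=21  "10010"  (len 5)
k=22  "0010011"  (len 7)
k=23  "010011"  (len 6)
k=24  "10011"  (len 5)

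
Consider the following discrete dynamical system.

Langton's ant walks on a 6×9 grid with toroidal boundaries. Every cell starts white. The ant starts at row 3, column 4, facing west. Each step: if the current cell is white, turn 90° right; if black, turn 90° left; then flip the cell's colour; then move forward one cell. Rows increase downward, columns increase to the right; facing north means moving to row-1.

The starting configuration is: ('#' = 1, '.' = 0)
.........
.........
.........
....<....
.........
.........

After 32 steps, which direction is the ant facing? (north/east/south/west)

gen 0: .........
.........
.........
....<....
.........
.........
gen 1: .........
.........
....^....
....#....
.........
.........
gen 2: .........
.........
....#>...
....#....
.........
.........
gen 3: .........
.........
....##...
....#v...
.........
.........
gen 4: .........
.........
....##...
....<#...
.........
.........
gen 5: .........
.........
....##...
.....#...
....v....
.........
gen 6: .........
.........
....##...
.....#...
...<#....
.........
gen 7: .........
.........
....##...
...^.#...
...##....
.........
gen 8: .........
.........
....##...
...#>#...
...##....
.........
gen 9: .........
.........
....##...
...###...
...#v....
.........
gen 10: .........
.........
....##...
...###...
...#.>...
.........
gen 11: .........
.........
....##...
...###...
...#.#...
.....v...
gen 12: .........
.........
....##...
...###...
...#.#...
....<#...
gen 13: .........
.........
....##...
...###...
...#^#...
....##...
gen 14: .........
.........
....##...
...###...
...##>...
....##...
gen 15: .........
.........
....##...
...##^...
...##....
....##...
gen 16: .........
.........
....##...
...#<....
...##....
....##...
gen 17: .........
.........
....##...
...#.....
...#v....
....##...
gen 18: .........
.........
....##...
...#.....
...#.>...
....##...
gen 19: .........
.........
....##...
...#.....
...#.#...
....#v...
gen 20: .........
.........
....##...
...#.....
...#.#...
....#.>..
gen 21: ......v..
.........
....##...
...#.....
...#.#...
....#.#..
gen 22: .....<#..
.........
....##...
...#.....
...#.#...
....#.#..
gen 23: .....##..
.........
....##...
...#.....
...#.#...
....#^#..
gen 24: .....##..
.........
....##...
...#.....
...#.#...
....##>..
gen 25: .....##..
.........
....##...
...#.....
...#.#^..
....##...
gen 26: .....##..
.........
....##...
...#.....
...#.##>.
....##...
gen 27: .....##..
.........
....##...
...#.....
...#.###.
....##.v.
gen 28: .....##..
.........
....##...
...#.....
...#.###.
....##<#.
gen 29: .....##..
.........
....##...
...#.....
...#.#^#.
....####.
gen 30: .....##..
.........
....##...
...#.....
...#.<.#.
....####.
gen 31: .....##..
.........
....##...
...#.....
...#...#.
....#v##.
gen 32: .....##..
.........
....##...
...#.....
...#...#.
....#.>#.

east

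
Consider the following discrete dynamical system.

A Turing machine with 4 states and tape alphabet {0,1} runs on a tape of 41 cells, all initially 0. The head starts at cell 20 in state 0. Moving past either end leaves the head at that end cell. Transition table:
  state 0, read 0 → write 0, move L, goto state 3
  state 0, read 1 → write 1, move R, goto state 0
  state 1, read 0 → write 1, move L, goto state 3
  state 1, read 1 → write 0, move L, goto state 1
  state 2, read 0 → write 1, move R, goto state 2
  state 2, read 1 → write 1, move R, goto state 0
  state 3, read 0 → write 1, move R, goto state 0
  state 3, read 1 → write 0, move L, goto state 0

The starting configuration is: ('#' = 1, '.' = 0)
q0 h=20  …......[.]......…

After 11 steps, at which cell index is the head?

15

step 0: q0 h=20  …......[.]......…
step 1: q3 h=19  …......[.]......…
step 2: q0 h=20  ….....#[.]......…
step 3: q3 h=19  …......[#]......…
step 4: q0 h=18  …......[.]......…
step 5: q3 h=17  …......[.]......…
step 6: q0 h=18  ….....#[.]......…
step 7: q3 h=17  …......[#]......…
step 8: q0 h=16  …......[.]......…
step 9: q3 h=15  …......[.]......…
step 10: q0 h=16  ….....#[.]......…
step 11: q3 h=15  …......[#]......…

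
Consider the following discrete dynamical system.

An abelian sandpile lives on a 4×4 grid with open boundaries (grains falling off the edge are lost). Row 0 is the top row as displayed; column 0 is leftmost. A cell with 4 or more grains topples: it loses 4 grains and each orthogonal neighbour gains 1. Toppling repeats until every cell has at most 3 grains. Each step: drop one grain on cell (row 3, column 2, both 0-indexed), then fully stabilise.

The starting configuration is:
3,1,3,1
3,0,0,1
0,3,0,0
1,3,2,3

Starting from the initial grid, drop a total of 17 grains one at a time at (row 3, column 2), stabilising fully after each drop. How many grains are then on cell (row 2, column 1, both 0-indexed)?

2

[0] 3,1,3,1
3,0,0,1
0,3,0,0
1,3,2,3
[1] 3,1,3,1
3,0,0,1
0,3,0,0
1,3,3,3
[2] 3,1,3,1
3,1,0,1
1,0,2,1
2,1,2,0
[3] 3,1,3,1
3,1,0,1
1,0,2,1
2,1,3,0
[4] 3,1,3,1
3,1,0,1
1,0,3,1
2,2,0,1
[5] 3,1,3,1
3,1,0,1
1,0,3,1
2,2,1,1
[6] 3,1,3,1
3,1,0,1
1,0,3,1
2,2,2,1
[7] 3,1,3,1
3,1,0,1
1,0,3,1
2,2,3,1
[8] 3,1,3,1
3,1,1,1
1,1,0,2
2,3,1,2
[9] 3,1,3,1
3,1,1,1
1,1,0,2
2,3,2,2
[10] 3,1,3,1
3,1,1,1
1,1,0,2
2,3,3,2
[11] 3,1,3,1
3,1,1,1
1,2,1,2
3,0,1,3
[12] 3,1,3,1
3,1,1,1
1,2,1,2
3,0,2,3
[13] 3,1,3,1
3,1,1,1
1,2,1,2
3,0,3,3
[14] 3,1,3,1
3,1,1,1
1,2,2,3
3,1,1,0
[15] 3,1,3,1
3,1,1,1
1,2,2,3
3,1,2,0
[16] 3,1,3,1
3,1,1,1
1,2,2,3
3,1,3,0
[17] 3,1,3,1
3,1,1,1
1,2,3,3
3,2,0,1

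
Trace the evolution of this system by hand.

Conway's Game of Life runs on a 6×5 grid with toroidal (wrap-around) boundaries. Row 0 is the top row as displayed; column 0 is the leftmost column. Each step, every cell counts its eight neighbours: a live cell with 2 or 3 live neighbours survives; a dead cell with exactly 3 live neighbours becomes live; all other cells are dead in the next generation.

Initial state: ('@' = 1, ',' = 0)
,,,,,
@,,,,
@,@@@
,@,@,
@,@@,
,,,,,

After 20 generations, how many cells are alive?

gen 0: ,,,,,
@,,,,
@,@@@
,@,@,
@,@@,
,,,,,
gen 1: ,,,,,
@@,@,
@,@@,
,,,,,
,@@@@
,,,,,
gen 2: ,,,,,
@@,@,
@,@@,
@,,,,
,,@@,
,,@@,
gen 3: ,@,@@
@@,@,
@,@@,
,,,,,
,@@@@
,,@@,
gen 4: ,@,,,
,,,,,
@,@@,
@,,,,
,@,,@
,,,,,
gen 5: ,,,,,
,@@,,
,@,,@
@,@@,
@,,,,
@,,,,
gen 6: ,@,,,
@@@,,
,,,,@
@,@@,
@,,,,
,,,,,
gen 7: @@@,,
@@@,,
,,,,@
@@,@,
,@,,@
,,,,,
gen 8: @,@,,
,,@@@
,,,@@
,@@@,
,@@,@
,,@,,
gen 9: ,,@,@
@@@,,
@@,,,
,@,,,
@,,,,
@,@,,
gen 10: ,,@,@
,,@@@
,,,,,
,@,,,
@,,,,
@,,@@
gen 11: ,@@,,
,,@,@
,,@@,
,,,,,
@@,,,
@@,@,
gen 12: ,,,,@
,,,,,
,,@@,
,@@,,
@@@,@
,,,,@
gen 13: ,,,,,
,,,@,
,@@@,
,,,,@
,,@,@
,@,,@
gen 14: ,,,,,
,,,@,
,,@@@
@@,,@
,,,,@
@,,@,
gen 15: ,,,,@
,,@@@
,@@,,
,@@,,
,@,@,
,,,,@
gen 16: @,,,@
@@@,@
@,,,,
@,,@,
@@,@,
@,,@@
gen 17: ,,@,,
,,,@,
,,@@,
@,@,,
,@,@,
,,@@,
gen 18: ,,@,,
,,,@,
,@@@@
,,,,@
,@,@@
,@,@,
gen 19: ,,@@,
,@,,@
@,@,@
,@,,,
,,,@@
@@,@@
gen 20: ,,,,,
,@,,@
,,@@@
,@@,,
,@,@,
@@,,,

11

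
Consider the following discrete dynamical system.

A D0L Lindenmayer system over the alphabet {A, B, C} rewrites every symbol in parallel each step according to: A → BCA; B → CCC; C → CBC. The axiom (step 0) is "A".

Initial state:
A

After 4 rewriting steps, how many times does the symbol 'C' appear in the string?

60

step 0: A
step 1: BCA
step 2: CCCCBCBCA
step 3: CBCCBCCBCCBCCCCCBCCCCCBCBCA
step 4: CBCCCCCBCCBCCCCCBCCBCCCCCBCCBCCCCCBCCBCCBCCBCCBCCCCCBCCBCCBCCBCCBCCCCCBCCCCCBCBCA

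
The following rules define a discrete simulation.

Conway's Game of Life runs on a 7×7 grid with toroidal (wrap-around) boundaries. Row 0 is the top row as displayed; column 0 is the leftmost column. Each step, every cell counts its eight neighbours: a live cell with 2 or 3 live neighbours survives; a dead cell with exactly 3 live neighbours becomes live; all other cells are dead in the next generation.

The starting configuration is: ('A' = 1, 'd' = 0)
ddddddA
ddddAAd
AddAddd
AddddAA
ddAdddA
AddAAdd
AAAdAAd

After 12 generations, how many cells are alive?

7

0) ddddddA
ddddAAd
AddAddd
AddddAA
ddAdddA
AddAAdd
AAAdAAd
1) AAdAddA
ddddAAA
Adddddd
AAdddAd
dAdAAdd
AdddAdd
AAAdAAd
2) dddAddd
dAddAAd
AAddAdd
AAAdAdA
dAAAAAA
AdddddA
ddAdAAd
3) ddAAddd
AAAAAAd
ddddAdd
ddddddd
ddddAdd
Adddddd
dddAAAA
4) Adddddd
dAdddAd
dAAdAAd
ddddddd
ddddddd
dddAddA
ddAAAAA
5) AAAAddd
AAAdAAA
dAAdAAd
ddddddd
ddddddd
ddAAddA
AdAAAAA
6) ddddddd
ddddddd
ddAdAdd
ddddddd
ddddddd
AAAdddA
dddddAd
7) ddddddd
ddddddd
ddddddd
ddddddd
AAddddd
AAddddA
AAddddA
8) Adddddd
ddddddd
ddddddd
ddddddd
dAddddA
ddAdddd
dAddddA
9) Adddddd
ddddddd
ddddddd
ddddddd
ddddddd
dAAdddd
AAddddd
10) AAddddd
ddddddd
ddddddd
ddddddd
ddddddd
AAAdddd
AdAdddd
11) AAddddd
ddddddd
ddddddd
ddddddd
dAddddd
AdAdddd
ddAdddA
12) AAddddd
ddddddd
ddddddd
ddddddd
dAddddd
AdAdddd
ddAdddA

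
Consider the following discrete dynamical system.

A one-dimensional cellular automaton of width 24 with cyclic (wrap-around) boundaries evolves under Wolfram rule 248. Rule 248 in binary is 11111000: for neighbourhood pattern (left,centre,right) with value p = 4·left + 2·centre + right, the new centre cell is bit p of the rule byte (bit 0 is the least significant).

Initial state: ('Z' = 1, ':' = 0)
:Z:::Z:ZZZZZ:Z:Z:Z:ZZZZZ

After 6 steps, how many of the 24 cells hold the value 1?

24

0) :Z:::Z:ZZZZZ:Z:Z:Z:ZZZZZ
1) Z:Z:::ZZZZZZZ:Z:Z:ZZZZZZ
2) ZZ:Z::ZZZZZZZZ:Z:ZZZZZZZ
3) ZZZ:Z:ZZZZZZZZZ:ZZZZZZZZ
4) ZZZZ:ZZZZZZZZZZZZZZZZZZZ
5) ZZZZZZZZZZZZZZZZZZZZZZZZ
6) ZZZZZZZZZZZZZZZZZZZZZZZZ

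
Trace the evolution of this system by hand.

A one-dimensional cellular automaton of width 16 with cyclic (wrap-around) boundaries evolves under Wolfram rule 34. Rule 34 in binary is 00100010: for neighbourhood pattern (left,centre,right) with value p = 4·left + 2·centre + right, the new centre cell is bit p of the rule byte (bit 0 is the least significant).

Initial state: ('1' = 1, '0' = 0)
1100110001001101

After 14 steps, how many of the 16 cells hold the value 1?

0) 1100110001001101
1) 0001000010010010
2) 0010000100100100
3) 0100001001001000
4) 1000010010010000
5) 0000100100100001
6) 0001001001000010
7) 0010010010000100
8) 0100100100001000
9) 1001001000010000
10) 0010010000100001
11) 0100100001000010
12) 1001000010000100
13) 0010000100001001
14) 0100001000010010

4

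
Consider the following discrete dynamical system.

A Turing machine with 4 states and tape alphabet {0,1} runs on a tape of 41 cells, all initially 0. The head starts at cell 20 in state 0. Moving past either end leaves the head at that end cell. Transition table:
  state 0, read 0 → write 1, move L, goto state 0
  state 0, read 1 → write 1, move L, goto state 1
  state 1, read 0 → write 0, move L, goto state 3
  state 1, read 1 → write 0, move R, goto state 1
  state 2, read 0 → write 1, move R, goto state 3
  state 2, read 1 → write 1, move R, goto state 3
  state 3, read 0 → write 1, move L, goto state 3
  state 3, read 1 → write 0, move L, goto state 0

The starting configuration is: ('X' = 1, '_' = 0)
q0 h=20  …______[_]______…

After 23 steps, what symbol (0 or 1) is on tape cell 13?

step 0: q0 h=20  …______[_]______…
step 1: q0 h=19  …______[_]X_____…
step 2: q0 h=18  …______[_]XX____…
step 3: q0 h=17  …______[_]XXX___…
step 4: q0 h=16  …______[_]XXXX__…
step 5: q0 h=15  …______[_]XXXXX_…
step 6: q0 h=14  …______[_]XXXXXX…
step 7: q0 h=13  …______[_]XXXXXX…
step 8: q0 h=12  …______[_]XXXXXX…
step 9: q0 h=11  …______[_]XXXXXX…
step 10: q0 h=10  …______[_]XXXXXX…
step 11: q0 h= 9  …______[_]XXXXXX…
step 12: q0 h= 8  …______[_]XXXXXX…
step 13: q0 h= 7  …______[_]XXXXXX…
step 14: q0 h= 6  |______[_]XXXXXX…
step 15: q0 h= 5  |_____[_]XXXXXX…
step 16: q0 h= 4  |____[_]XXXXXX…
step 17: q0 h= 3  |___[_]XXXXXX…
step 18: q0 h= 2  |__[_]XXXXXX…
step 19: q0 h= 1  |_[_]XXXXXX…
step 20: q0 h= 0  |[_]XXXXXX…
step 21: q0 h= 0  |[X]XXXXXX…
step 22: q1 h= 0  |[X]XXXXXX…
step 23: q1 h= 1  |_[X]XXXXXX…

1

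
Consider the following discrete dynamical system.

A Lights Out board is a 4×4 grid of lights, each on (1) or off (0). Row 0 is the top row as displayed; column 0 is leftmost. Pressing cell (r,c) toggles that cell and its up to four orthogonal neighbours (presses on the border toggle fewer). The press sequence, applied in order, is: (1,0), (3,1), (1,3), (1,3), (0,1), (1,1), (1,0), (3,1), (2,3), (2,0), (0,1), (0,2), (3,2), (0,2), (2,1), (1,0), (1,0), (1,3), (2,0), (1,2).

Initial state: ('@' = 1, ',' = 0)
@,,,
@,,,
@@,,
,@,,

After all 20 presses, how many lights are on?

10

[0] @,,,
@,,,
@@,,
,@,,
[1] ,,,,
,@,,
,@,,
,@,,
[2] ,,,,
,@,,
,,,,
@,@,
[3] ,,,@
,@@@
,,,@
@,@,
[4] ,,,,
,@,,
,,,,
@,@,
[5] @@@,
,,,,
,,,,
@,@,
[6] @,@,
@@@,
,@,,
@,@,
[7] ,,@,
,,@,
@@,,
@,@,
[8] ,,@,
,,@,
@,,,
,@,,
[9] ,,@,
,,@@
@,@@
,@,@
[10] ,,@,
@,@@
,@@@
@@,@
[11] @@,,
@@@@
,@@@
@@,@
[12] @,@@
@@,@
,@@@
@@,@
[13] @,@@
@@,@
,@,@
@,@,
[14] @@,,
@@@@
,@,@
@,@,
[15] @@,,
@,@@
@,@@
@@@,
[16] ,@,,
,@@@
,,@@
@@@,
[17] @@,,
@,@@
@,@@
@@@,
[18] @@,@
@,,,
@,@,
@@@,
[19] @@,@
,,,,
,@@,
,@@,
[20] @@@@
,@@@
,@,,
,@@,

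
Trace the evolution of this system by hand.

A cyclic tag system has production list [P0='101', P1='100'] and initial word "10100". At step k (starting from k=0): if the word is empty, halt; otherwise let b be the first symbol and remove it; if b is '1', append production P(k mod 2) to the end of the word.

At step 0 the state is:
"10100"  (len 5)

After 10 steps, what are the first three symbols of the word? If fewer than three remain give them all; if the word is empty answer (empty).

110

[0] "10100"  (len 5)
[1] "0100101"  (len 7)
[2] "100101"  (len 6)
[3] "00101101"  (len 8)
[4] "0101101"  (len 7)
[5] "101101"  (len 6)
[6] "01101100"  (len 8)
[7] "1101100"  (len 7)
[8] "101100100"  (len 9)
[9] "01100100101"  (len 11)
[10] "1100100101"  (len 10)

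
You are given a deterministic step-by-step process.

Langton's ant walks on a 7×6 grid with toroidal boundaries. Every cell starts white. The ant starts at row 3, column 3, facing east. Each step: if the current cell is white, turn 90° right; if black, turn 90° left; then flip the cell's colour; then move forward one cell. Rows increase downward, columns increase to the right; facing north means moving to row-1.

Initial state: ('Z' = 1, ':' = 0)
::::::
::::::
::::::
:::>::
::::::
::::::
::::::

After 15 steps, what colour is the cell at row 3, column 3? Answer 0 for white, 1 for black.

[0] ::::::
::::::
::::::
:::>::
::::::
::::::
::::::
[1] ::::::
::::::
::::::
:::Z::
:::v::
::::::
::::::
[2] ::::::
::::::
::::::
:::Z::
::<Z::
::::::
::::::
[3] ::::::
::::::
::::::
::^Z::
::ZZ::
::::::
::::::
[4] ::::::
::::::
::::::
::Z>::
::ZZ::
::::::
::::::
[5] ::::::
::::::
:::^::
::Z:::
::ZZ::
::::::
::::::
[6] ::::::
::::::
:::Z>:
::Z:::
::ZZ::
::::::
::::::
[7] ::::::
::::::
:::ZZ:
::Z:v:
::ZZ::
::::::
::::::
[8] ::::::
::::::
:::ZZ:
::Z<Z:
::ZZ::
::::::
::::::
[9] ::::::
::::::
:::^Z:
::ZZZ:
::ZZ::
::::::
::::::
[10] ::::::
::::::
::<:Z:
::ZZZ:
::ZZ::
::::::
::::::
[11] ::::::
::^:::
::Z:Z:
::ZZZ:
::ZZ::
::::::
::::::
[12] ::::::
::Z>::
::Z:Z:
::ZZZ:
::ZZ::
::::::
::::::
[13] ::::::
::ZZ::
::ZvZ:
::ZZZ:
::ZZ::
::::::
::::::
[14] ::::::
::ZZ::
::<ZZ:
::ZZZ:
::ZZ::
::::::
::::::
[15] ::::::
::ZZ::
:::ZZ:
::vZZ:
::ZZ::
::::::
::::::

1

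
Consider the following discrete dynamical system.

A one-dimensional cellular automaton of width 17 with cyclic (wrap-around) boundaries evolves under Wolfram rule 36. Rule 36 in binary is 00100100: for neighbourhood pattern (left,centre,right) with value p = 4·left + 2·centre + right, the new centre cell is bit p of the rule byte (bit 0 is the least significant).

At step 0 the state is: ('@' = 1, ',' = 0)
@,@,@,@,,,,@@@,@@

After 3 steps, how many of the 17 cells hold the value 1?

1

t=0: @,@,@,@,,,,@@@,@@
t=1: ,@@@@@@,,,,,,,@,,
t=2: ,,,,,,,,,,,,,,@,,
t=3: ,,,,,,,,,,,,,,@,,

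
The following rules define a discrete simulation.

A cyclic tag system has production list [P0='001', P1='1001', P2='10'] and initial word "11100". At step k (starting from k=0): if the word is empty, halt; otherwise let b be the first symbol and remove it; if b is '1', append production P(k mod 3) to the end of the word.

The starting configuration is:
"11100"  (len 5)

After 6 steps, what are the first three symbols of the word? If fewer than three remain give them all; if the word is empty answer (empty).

step 0: "11100"  (len 5)
step 1: "1100001"  (len 7)
step 2: "1000011001"  (len 10)
step 3: "00001100110"  (len 11)
step 4: "0001100110"  (len 10)
step 5: "001100110"  (len 9)
step 6: "01100110"  (len 8)

011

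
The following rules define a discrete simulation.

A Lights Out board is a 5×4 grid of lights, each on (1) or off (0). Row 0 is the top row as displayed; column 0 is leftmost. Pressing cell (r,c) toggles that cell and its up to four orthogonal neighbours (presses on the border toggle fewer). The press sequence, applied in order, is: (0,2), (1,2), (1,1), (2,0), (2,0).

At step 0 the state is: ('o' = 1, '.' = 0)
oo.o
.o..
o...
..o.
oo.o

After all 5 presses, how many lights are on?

13

t=0: oo.o
.o..
o...
..o.
oo.o
t=1: o.o.
.oo.
o...
..o.
oo.o
t=2: o...
...o
o.o.
..o.
oo.o
t=3: oo..
oooo
ooo.
..o.
oo.o
t=4: oo..
.ooo
..o.
o.o.
oo.o
t=5: oo..
oooo
ooo.
..o.
oo.o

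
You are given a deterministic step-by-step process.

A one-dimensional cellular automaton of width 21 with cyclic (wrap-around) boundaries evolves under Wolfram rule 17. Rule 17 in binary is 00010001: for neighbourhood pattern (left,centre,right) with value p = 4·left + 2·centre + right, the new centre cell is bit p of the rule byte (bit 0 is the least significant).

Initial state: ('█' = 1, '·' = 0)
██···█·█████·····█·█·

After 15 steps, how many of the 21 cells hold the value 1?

0) ██···█·█████·····█·█·
1) ··██········████·····
2) █···███████·····█████
3) ·██········████······
4) ···███████·····██████
5) ██········████·······
6) ··███████·····██████·
7) █········████·······█
8) ·███████·····██████··
9) ········████·······██
10) ███████·····██████···
11) ·······████·······██·
12) ██████·····██████···█
13) ······████·······██··
14) █████·····██████···██
15) ·····████·······██···

6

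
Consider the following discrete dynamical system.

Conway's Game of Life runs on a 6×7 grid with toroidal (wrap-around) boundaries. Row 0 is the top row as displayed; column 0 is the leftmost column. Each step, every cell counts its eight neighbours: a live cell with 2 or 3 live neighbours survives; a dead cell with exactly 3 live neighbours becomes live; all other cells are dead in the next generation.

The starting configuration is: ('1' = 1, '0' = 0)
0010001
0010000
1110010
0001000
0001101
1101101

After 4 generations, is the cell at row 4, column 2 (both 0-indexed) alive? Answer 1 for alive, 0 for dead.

0

step 0: 0010001
0010000
1110010
0001000
0001101
1101101
step 1: 0010011
1011001
0111000
1101011
0000001
0100101
step 2: 0010100
1000111
0000010
0101111
0110100
0000001
step 3: 1001100
0001101
0001000
1101001
0110101
0110010
step 4: 1100001
0010010
0001011
0101111
0000101
0000011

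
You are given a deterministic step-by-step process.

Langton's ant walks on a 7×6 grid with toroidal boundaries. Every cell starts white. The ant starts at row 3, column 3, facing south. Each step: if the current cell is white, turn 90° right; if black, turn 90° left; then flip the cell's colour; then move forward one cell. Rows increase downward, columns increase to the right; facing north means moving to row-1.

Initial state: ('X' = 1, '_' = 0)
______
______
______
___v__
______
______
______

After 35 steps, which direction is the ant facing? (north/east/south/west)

gen 0: ______
______
______
___v__
______
______
______
gen 1: ______
______
______
__<X__
______
______
______
gen 2: ______
______
__^___
__XX__
______
______
______
gen 3: ______
______
__X>__
__XX__
______
______
______
gen 4: ______
______
__XX__
__Xv__
______
______
______
gen 5: ______
______
__XX__
__X_>_
______
______
______
gen 6: ______
______
__XX__
__X_X_
____v_
______
______
gen 7: ______
______
__XX__
__X_X_
___<X_
______
______
gen 8: ______
______
__XX__
__X^X_
___XX_
______
______
gen 9: ______
______
__XX__
__XX>_
___XX_
______
______
gen 10: ______
______
__XX^_
__XX__
___XX_
______
______
gen 11: ______
______
__XXX>
__XX__
___XX_
______
______
gen 12: ______
______
__XXXX
__XX_v
___XX_
______
______
gen 13: ______
______
__XXXX
__XX<X
___XX_
______
______
gen 14: ______
______
__XX^X
__XXXX
___XX_
______
______
gen 15: ______
______
__X<_X
__XXXX
___XX_
______
______
gen 16: ______
______
__X__X
__XvXX
___XX_
______
______
gen 17: ______
______
__X__X
__X_>X
___XX_
______
______
gen 18: ______
______
__X_^X
__X__X
___XX_
______
______
gen 19: ______
______
__X_X>
__X__X
___XX_
______
______
gen 20: ______
_____^
__X_X_
__X__X
___XX_
______
______
gen 21: ______
>____X
__X_X_
__X__X
___XX_
______
______
gen 22: ______
X____X
v_X_X_
__X__X
___XX_
______
______
gen 23: ______
X____X
X_X_X<
__X__X
___XX_
______
______
gen 24: ______
X____^
X_X_XX
__X__X
___XX_
______
______
gen 25: ______
X___<_
X_X_XX
__X__X
___XX_
______
______
gen 26: ____^_
X___X_
X_X_XX
__X__X
___XX_
______
______
gen 27: ____X>
X___X_
X_X_XX
__X__X
___XX_
______
______
gen 28: ____XX
X___Xv
X_X_XX
__X__X
___XX_
______
______
gen 29: ____XX
X___<X
X_X_XX
__X__X
___XX_
______
______
gen 30: ____XX
X____X
X_X_vX
__X__X
___XX_
______
______
gen 31: ____XX
X____X
X_X__>
__X__X
___XX_
______
______
gen 32: ____XX
X____^
X_X___
__X__X
___XX_
______
______
gen 33: ____XX
X___<_
X_X___
__X__X
___XX_
______
______
gen 34: ____^X
X___X_
X_X___
__X__X
___XX_
______
______
gen 35: ___<_X
X___X_
X_X___
__X__X
___XX_
______
______

west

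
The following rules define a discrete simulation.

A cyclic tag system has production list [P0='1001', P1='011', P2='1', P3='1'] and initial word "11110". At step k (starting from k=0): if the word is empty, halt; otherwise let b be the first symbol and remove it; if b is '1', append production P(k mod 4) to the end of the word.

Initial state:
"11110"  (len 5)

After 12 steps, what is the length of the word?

11

0) "11110"  (len 5)
1) "11101001"  (len 8)
2) "1101001011"  (len 10)
3) "1010010111"  (len 10)
4) "0100101111"  (len 10)
5) "100101111"  (len 9)
6) "00101111011"  (len 11)
7) "0101111011"  (len 10)
8) "101111011"  (len 9)
9) "011110111001"  (len 12)
10) "11110111001"  (len 11)
11) "11101110011"  (len 11)
12) "11011100111"  (len 11)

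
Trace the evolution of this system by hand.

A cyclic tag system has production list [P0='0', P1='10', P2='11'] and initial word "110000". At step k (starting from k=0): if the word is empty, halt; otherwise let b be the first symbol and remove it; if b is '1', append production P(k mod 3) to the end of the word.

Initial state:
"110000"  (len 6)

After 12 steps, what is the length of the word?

k=0  "110000"  (len 6)
k=1  "100000"  (len 6)
k=2  "0000010"  (len 7)
k=3  "000010"  (len 6)
k=4  "00010"  (len 5)
k=5  "0010"  (len 4)
k=6  "010"  (len 3)
k=7  "10"  (len 2)
k=8  "010"  (len 3)
k=9  "10"  (len 2)
k=10  "00"  (len 2)
k=11  "0"  (len 1)
k=12  (halted — word empty)

0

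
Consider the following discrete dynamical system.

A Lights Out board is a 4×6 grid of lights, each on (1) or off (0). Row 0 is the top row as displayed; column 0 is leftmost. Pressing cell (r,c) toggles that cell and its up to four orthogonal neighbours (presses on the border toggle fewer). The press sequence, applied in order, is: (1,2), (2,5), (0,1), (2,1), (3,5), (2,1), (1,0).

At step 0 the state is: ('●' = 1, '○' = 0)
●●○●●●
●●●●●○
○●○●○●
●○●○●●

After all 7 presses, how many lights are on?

0) ●●○●●●
●●●●●○
○●○●○●
●○●○●●
1) ●●●●●●
●○○○●○
○●●●○●
●○●○●●
2) ●●●●●●
●○○○●●
○●●●●○
●○●○●○
3) ○○○●●●
●●○○●●
○●●●●○
●○●○●○
4) ○○○●●●
●○○○●●
●○○●●○
●●●○●○
5) ○○○●●●
●○○○●●
●○○●●●
●●●○○●
6) ○○○●●●
●●○○●●
○●●●●●
●○●○○●
7) ●○○●●●
○○○○●●
●●●●●●
●○●○○●

15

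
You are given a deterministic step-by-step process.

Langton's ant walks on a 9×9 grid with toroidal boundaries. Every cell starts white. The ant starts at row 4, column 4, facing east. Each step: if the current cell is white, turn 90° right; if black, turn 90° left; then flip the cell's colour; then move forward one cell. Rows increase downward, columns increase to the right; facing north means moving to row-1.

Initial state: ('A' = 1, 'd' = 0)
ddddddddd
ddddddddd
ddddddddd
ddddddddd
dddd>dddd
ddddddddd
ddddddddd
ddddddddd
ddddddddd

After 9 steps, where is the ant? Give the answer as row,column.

3,4

t=0: ddddddddd
ddddddddd
ddddddddd
ddddddddd
dddd>dddd
ddddddddd
ddddddddd
ddddddddd
ddddddddd
t=1: ddddddddd
ddddddddd
ddddddddd
ddddddddd
ddddAdddd
ddddvdddd
ddddddddd
ddddddddd
ddddddddd
t=2: ddddddddd
ddddddddd
ddddddddd
ddddddddd
ddddAdddd
ddd<Adddd
ddddddddd
ddddddddd
ddddddddd
t=3: ddddddddd
ddddddddd
ddddddddd
ddddddddd
ddd^Adddd
dddAAdddd
ddddddddd
ddddddddd
ddddddddd
t=4: ddddddddd
ddddddddd
ddddddddd
ddddddddd
dddA>dddd
dddAAdddd
ddddddddd
ddddddddd
ddddddddd
t=5: ddddddddd
ddddddddd
ddddddddd
dddd^dddd
dddAddddd
dddAAdddd
ddddddddd
ddddddddd
ddddddddd
t=6: ddddddddd
ddddddddd
ddddddddd
ddddA>ddd
dddAddddd
dddAAdddd
ddddddddd
ddddddddd
ddddddddd
t=7: ddddddddd
ddddddddd
ddddddddd
ddddAAddd
dddAdvddd
dddAAdddd
ddddddddd
ddddddddd
ddddddddd
t=8: ddddddddd
ddddddddd
ddddddddd
ddddAAddd
dddA<Addd
dddAAdddd
ddddddddd
ddddddddd
ddddddddd
t=9: ddddddddd
ddddddddd
ddddddddd
dddd^Addd
dddAAAddd
dddAAdddd
ddddddddd
ddddddddd
ddddddddd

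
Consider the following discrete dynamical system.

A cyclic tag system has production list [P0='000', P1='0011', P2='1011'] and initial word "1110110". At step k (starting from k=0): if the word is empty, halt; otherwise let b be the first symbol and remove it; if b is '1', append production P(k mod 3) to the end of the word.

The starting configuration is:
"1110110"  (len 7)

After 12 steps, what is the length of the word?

0) "1110110"  (len 7)
1) "110110000"  (len 9)
2) "101100000011"  (len 12)
3) "011000000111011"  (len 15)
4) "11000000111011"  (len 14)
5) "10000001110110011"  (len 17)
6) "00000011101100111011"  (len 20)
7) "0000011101100111011"  (len 19)
8) "000011101100111011"  (len 18)
9) "00011101100111011"  (len 17)
10) "0011101100111011"  (len 16)
11) "011101100111011"  (len 15)
12) "11101100111011"  (len 14)

14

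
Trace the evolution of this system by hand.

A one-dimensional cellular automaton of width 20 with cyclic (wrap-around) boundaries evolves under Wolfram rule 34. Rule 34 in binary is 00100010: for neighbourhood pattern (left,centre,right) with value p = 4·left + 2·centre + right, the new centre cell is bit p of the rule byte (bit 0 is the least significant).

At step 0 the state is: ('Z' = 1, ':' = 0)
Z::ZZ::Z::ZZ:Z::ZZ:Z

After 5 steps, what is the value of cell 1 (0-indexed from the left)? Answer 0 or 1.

0

[0] Z::ZZ::Z::ZZ:Z::ZZ:Z
[1] ::Z:::Z::Z::Z::Z::Z:
[2] :Z:::Z::Z::Z::Z::Z::
[3] Z:::Z::Z::Z::Z::Z:::
[4] :::Z::Z::Z::Z::Z:::Z
[5] ::Z::Z::Z::Z::Z:::Z:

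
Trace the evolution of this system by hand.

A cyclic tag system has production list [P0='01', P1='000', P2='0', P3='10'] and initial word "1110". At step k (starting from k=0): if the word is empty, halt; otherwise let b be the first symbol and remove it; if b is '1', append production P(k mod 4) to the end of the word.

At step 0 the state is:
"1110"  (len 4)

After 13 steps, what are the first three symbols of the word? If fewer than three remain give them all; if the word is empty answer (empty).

[0] "1110"  (len 4)
[1] "11001"  (len 5)
[2] "1001000"  (len 7)
[3] "0010000"  (len 7)
[4] "010000"  (len 6)
[5] "10000"  (len 5)
[6] "0000000"  (len 7)
[7] "000000"  (len 6)
[8] "00000"  (len 5)
[9] "0000"  (len 4)
[10] "000"  (len 3)
[11] "00"  (len 2)
[12] "0"  (len 1)
[13] (halted — word empty)

(empty)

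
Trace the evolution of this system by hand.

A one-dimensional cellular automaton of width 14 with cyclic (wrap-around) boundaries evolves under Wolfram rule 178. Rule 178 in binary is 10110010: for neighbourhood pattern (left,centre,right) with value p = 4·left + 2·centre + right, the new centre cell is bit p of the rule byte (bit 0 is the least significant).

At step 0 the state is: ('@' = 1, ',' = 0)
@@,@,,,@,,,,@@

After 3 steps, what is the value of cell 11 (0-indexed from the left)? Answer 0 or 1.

1

0) @@,@,,,@,,,,@@
1) @,@,@,@,@,,@,@
2) ,@,@,@,@,@@,@,
3) @,@,@,@,@,,@,@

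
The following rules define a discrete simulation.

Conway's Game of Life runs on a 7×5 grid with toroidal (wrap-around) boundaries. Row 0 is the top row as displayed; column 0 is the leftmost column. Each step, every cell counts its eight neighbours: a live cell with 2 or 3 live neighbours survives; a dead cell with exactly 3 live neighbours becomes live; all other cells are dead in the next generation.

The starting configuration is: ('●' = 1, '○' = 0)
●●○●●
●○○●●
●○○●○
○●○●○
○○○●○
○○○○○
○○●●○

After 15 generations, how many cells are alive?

5

t=0: ●●○●●
●○○●●
●○○●○
○●○●○
○○○●○
○○○○○
○○●●○
t=1: ○●○○○
○○○○○
●●○●○
○○○●○
○○●○○
○○●●○
●●●●○
t=2: ●●○○○
●●●○○
○○●○●
○●○●●
○○●○○
○○○○●
●○○●●
t=3: ○○○●○
○○●●●
○○○○●
●●○○●
●○●○●
●○○○●
○●○●○
t=4: ○○○○○
○○●○●
○●●○○
○●○○○
○○○○○
○○●○○
●○●●○
t=5: ○●●○●
○●●●○
●●●●○
○●●○○
○○○○○
○●●●○
○●●●○
t=6: ○○○○●
○○○○○
●○○○●
●○○●○
○○○●○
○●○●○
○○○○●
t=7: ○○○○○
●○○○●
●○○○●
●○○●○
○○○●○
○○●●●
●○○●●
t=8: ○○○●○
●○○○●
○●○●○
●○○●○
○○○○○
●○●○○
●○●○○
t=9: ●●○●○
●○●●●
○●●●○
○○●○●
○●○○●
○○○○○
○○●●●
t=10: ○○○○○
○○○○○
○○○○○
○○○○●
●○○●○
●○●○●
●●●●●
t=11: ●●●●●
○○○○○
○○○○○
○○○○●
●●○●○
○○○○○
○○●○○
t=12: ●●●●●
●●●●●
○○○○○
●○○○●
●○○○●
○●●○○
●○●○●
t=13: ○○○○○
○○○○○
○○●○○
●○○○●
○○○●●
○○●○○
○○○○○
t=14: ○○○○○
○○○○○
○○○○○
●○○○●
●○○●●
○○○●○
○○○○○
t=15: ○○○○○
○○○○○
○○○○○
●○○●○
●○○●○
○○○●○
○○○○○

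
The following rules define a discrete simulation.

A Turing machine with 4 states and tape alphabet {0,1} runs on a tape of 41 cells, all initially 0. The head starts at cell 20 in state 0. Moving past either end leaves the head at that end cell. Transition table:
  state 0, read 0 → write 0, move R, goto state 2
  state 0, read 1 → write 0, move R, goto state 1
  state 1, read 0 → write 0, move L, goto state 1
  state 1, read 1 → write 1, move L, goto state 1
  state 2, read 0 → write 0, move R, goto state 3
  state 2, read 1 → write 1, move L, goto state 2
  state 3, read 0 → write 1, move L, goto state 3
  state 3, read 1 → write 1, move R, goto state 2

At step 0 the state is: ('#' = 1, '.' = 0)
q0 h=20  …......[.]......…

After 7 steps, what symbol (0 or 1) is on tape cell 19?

1

gen 0: q0 h=20  …......[.]......…
gen 1: q2 h=21  …......[.]......…
gen 2: q3 h=22  …......[.]......…
gen 3: q3 h=21  …......[.]#.....…
gen 4: q3 h=20  …......[.]##....…
gen 5: q3 h=19  …......[.]###...…
gen 6: q3 h=18  …......[.]####..…
gen 7: q3 h=17  …......[.]#####.…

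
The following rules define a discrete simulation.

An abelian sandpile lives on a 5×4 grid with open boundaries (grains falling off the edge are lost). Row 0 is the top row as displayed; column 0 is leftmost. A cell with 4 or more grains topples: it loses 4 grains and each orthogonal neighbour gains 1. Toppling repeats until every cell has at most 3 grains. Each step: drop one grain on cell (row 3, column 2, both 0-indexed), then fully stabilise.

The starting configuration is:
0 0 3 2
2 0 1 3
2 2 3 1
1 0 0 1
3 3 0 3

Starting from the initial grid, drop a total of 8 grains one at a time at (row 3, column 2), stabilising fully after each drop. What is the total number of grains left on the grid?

t=0: 0 0 3 2
2 0 1 3
2 2 3 1
1 0 0 1
3 3 0 3
t=1: 0 0 3 2
2 0 1 3
2 2 3 1
1 0 1 1
3 3 0 3
t=2: 0 0 3 2
2 0 1 3
2 2 3 1
1 0 2 1
3 3 0 3
t=3: 0 0 3 2
2 0 1 3
2 2 3 1
1 0 3 1
3 3 0 3
t=4: 0 0 3 2
2 0 2 3
2 3 0 2
1 1 1 2
3 3 1 3
t=5: 0 0 3 2
2 0 2 3
2 3 0 2
1 1 2 2
3 3 1 3
t=6: 0 0 3 2
2 0 2 3
2 3 0 2
1 1 3 2
3 3 1 3
t=7: 0 0 3 2
2 0 2 3
2 3 1 2
1 2 0 3
3 3 2 3
t=8: 0 0 3 2
2 0 2 3
2 3 1 2
1 2 1 3
3 3 2 3

38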